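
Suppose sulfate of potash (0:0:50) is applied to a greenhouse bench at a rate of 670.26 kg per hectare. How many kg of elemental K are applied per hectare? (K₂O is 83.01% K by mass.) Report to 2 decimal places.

K₂O per hectare = 670.26 × 50% = 335.13 kg.
Elemental K = 335.13 × 0.8301 = 278.191 kg per hectare.

278.19 kg K per hectare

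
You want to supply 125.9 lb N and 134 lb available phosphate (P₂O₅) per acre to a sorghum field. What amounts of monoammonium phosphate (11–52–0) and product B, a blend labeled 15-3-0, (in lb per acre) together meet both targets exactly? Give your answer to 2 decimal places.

218.51 lb monoammonium phosphate, 679.09 lb product B

Per-acre balance (a = monoammonium phosphate, b = product B):
N: 0.11·a + 0.15·b = 125.9
P₂O₅: 0.52·a + 0.03·b = 134
From row1: a = (125.9 − 0.15·b) / 0.11.
Into row2: 0.52·(125.9 − 0.15·b)/0.11 + 0.03·b = 134 → b = 679.0897, a = 218.514.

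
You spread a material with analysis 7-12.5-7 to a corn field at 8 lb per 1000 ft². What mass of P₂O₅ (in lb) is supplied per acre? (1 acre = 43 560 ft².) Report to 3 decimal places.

43.560 lb P₂O₅ per acre

P₂O₅ per 1000 ft² = 8 × 12.5% = 1 lb.
Convert to per acre: 1 × 43.56 = 43.56 lb.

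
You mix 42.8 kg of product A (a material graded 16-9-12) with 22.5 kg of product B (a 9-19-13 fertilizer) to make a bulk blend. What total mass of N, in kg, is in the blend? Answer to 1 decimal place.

N mass = 16%×42.8 + 9%×22.5 = 8.873 kg.

8.9 kg N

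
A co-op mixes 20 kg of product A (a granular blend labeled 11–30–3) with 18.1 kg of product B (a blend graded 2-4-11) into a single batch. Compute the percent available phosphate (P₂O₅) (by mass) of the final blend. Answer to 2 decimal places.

17.65% P₂O₅

Total mass = 20 + 18.1 = 38.1 kg.
P₂O₅ mass = 30%×20 + 4%×18.1 = 6.724 kg.
% P₂O₅ = 6.724 / 38.1 = 17.6483%.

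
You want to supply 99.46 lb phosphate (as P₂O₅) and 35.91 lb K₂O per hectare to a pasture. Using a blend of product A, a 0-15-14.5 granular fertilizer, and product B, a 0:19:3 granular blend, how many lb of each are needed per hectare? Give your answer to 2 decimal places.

With a, b = lb per hectare of product A and product B:
P₂O₅: 0.15·a + 0.19·b = 99.46
K₂O: 0.145·a + 0.03·b = 35.91
From row1: a = (99.46 − 0.19·b) / 0.15.
Into row2: 0.145·(99.46 − 0.19·b)/0.15 + 0.03·b = 35.91 → b = 391.983, a = 166.555.

166.56 lb product A, 391.98 lb product B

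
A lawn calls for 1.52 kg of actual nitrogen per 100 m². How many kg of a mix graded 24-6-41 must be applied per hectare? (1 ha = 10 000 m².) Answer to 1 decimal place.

Product per 100 m² = 1.52 / 24% = 6.33333 kg.
Convert to per hectare: 6.33333 × 100 = 633.333 kg.

633.3 kg of product per hectare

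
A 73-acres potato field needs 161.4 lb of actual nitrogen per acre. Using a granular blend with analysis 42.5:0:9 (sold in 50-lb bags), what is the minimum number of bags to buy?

Product per acre = 161.4 / 42.5% = 379.765 lb.
Total product = 379.765 × 73 = 27722.8 lb.
Bags = ⌈27722.8 / 50⌉ = 555.

555 bags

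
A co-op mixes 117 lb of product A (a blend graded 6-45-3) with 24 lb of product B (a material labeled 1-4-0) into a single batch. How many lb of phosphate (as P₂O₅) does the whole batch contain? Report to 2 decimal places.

53.61 lb P₂O₅

P₂O₅ mass = 45%×117 + 4%×24 = 53.61 lb.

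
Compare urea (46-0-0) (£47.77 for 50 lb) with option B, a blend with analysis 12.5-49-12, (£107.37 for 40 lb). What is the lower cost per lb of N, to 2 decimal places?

urea: N per bag = 50 × 46% = 23 lb; cost = 47.77 / 23 = £2.0770/lb N.
option B: N per bag = 40 × 12.5% = 5 lb; cost = 107.37 / 5 = £21.4740/lb N.
urea is cheaper.

£2.08 per lb N (urea)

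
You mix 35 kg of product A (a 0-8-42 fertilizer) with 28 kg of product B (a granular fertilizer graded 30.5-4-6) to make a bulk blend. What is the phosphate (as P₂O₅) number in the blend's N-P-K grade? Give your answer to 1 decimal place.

6.2% P₂O₅

Total mass = 35 + 28 = 63 kg.
P₂O₅ mass = 8%×35 + 4%×28 = 3.92 kg.
% P₂O₅ = 3.92 / 63 = 6.22222%.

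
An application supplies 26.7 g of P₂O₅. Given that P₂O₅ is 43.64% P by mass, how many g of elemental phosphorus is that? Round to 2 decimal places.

P = 26.7 × 0.4364 = 11.6519 g.

11.65 g P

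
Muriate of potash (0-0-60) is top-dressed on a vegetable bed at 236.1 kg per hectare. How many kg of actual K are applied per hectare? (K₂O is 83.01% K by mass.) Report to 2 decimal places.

K₂O per hectare = 236.1 × 60% = 141.66 kg.
Elemental K = 141.66 × 0.8301 = 117.592 kg per hectare.

117.59 kg K per hectare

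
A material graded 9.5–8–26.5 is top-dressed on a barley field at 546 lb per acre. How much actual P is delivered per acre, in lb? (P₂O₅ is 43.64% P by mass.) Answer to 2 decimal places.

19.06 lb P per acre

P₂O₅ per acre = 546 × 8% = 43.68 lb.
Elemental P = 43.68 × 0.4364 = 19.062 lb per acre.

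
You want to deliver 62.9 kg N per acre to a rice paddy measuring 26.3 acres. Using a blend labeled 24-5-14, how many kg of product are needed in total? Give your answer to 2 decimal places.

6892.79 kg

Product per acre = 62.9 / 24% = 262.083 kg.
Total product = 262.083 × 26.3 = 6892.792 kg.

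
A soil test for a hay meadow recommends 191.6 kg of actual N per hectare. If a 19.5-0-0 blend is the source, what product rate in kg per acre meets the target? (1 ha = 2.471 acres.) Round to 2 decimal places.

397.64 kg of product per acre

Product per hectare = 191.6 / 19.5% = 982.564 kg.
Convert to per acre: 982.564 × 0.404694 = 397.638 kg.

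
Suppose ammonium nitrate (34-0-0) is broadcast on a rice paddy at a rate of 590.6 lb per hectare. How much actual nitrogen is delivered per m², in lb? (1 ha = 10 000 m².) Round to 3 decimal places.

0.020 lb N per sq m

nitrogen per hectare = 590.6 × 34% = 200.804 lb.
Convert to per m²: 200.804 × 0.0001 = 0.0200804 lb.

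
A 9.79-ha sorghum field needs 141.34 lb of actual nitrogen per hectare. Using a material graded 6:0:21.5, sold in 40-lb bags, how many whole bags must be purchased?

Product per hectare = 141.34 / 6% = 2355.67 lb.
Total product = 2355.67 × 9.79 = 23062 lb.
Bags = ⌈23062 / 40⌉ = 577.

577 bags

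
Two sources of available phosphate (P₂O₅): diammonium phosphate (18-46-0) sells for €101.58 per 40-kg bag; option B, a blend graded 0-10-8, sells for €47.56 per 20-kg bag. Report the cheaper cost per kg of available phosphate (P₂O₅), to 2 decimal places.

diammonium phosphate: P₂O₅ per bag = 40 × 46% = 18.4 kg; cost = 101.58 / 18.4 = €5.5207/kg P₂O₅.
option B: P₂O₅ per bag = 20 × 10% = 2 kg; cost = 47.56 / 2 = €23.7800/kg P₂O₅.
diammonium phosphate is cheaper.

€5.52 per kg P₂O₅ (diammonium phosphate)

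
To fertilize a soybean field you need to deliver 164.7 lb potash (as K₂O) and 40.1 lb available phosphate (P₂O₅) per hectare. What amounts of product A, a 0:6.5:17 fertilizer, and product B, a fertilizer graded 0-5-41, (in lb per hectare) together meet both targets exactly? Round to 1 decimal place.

452.1 lb product A, 214.2 lb product B

With a, b = lb per hectare of product A and product B:
K₂O: 0.17·a + 0.41·b = 164.7
P₂O₅: 0.065·a + 0.05·b = 40.1
Eliminate a: (row1) − 0.17/0.065·(row2) → 0.279231·b = 59.8231, so b = 214.242.
Back-substitute: a = (164.7 − 0.41·214.242) / 0.17 = 452.121.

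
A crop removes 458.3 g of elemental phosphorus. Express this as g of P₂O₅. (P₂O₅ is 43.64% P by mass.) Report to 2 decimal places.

P₂O₅ = 458.3 / 0.4364 = 1050.183 g.

1050.18 g P₂O₅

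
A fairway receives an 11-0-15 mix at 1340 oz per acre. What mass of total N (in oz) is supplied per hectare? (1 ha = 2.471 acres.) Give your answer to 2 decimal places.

364.23 oz N per hectare

nitrogen per acre = 1340 × 11% = 147.4 oz.
Convert to per hectare: 147.4 × 2.471 = 364.225 oz.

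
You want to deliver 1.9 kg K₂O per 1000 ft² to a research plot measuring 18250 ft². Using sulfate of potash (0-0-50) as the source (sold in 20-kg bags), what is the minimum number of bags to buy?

4 bags

Product per 1000 ft² = 1.9 / 50% = 3.8 kg.
Total product = 3.8 × 18250 / 1000 = 69.35 kg.
Bags = ⌈69.35 / 20⌉ = 4.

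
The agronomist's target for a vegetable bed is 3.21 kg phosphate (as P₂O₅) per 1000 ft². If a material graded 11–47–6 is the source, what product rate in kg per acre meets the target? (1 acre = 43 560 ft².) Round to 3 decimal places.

297.506 kg of product per acre

Product per 1000 ft² = 3.21 / 47% = 6.82979 kg.
Convert to per acre: 6.82979 × 43.56 = 297.5055 kg.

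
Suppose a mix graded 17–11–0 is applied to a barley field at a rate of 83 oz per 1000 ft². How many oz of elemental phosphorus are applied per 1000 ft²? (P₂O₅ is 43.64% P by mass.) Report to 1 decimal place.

P₂O₅ per 1000 ft² = 83 × 11% = 9.13 oz.
Elemental P = 9.13 × 0.4364 = 3.98433 oz per 1000 ft².

4.0 oz P per thousand sq ft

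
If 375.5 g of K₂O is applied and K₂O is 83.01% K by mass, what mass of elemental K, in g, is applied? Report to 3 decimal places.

K = 375.5 × 0.8301 = 311.7025 g.

311.703 g K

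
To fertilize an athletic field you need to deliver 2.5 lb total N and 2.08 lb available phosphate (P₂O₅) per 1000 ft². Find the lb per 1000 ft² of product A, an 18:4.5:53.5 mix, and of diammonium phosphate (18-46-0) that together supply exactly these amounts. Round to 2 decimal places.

10.38 lb product A, 3.51 lb diammonium phosphate

With a, b = lb per 1000 ft² of product A and diammonium phosphate:
N: 0.18·a + 0.18·b = 2.5
P₂O₅: 0.045·a + 0.46·b = 2.08
From row1: a = (2.5 − 0.18·b) / 0.18.
Into row2: 0.045·(2.5 − 0.18·b)/0.18 + 0.46·b = 2.08 → b = 3.50602, a = 10.3829.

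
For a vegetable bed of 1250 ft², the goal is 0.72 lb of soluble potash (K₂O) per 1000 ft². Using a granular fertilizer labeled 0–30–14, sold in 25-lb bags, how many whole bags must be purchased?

1 bags

Product per 1000 ft² = 0.72 / 14% = 5.14286 lb.
Total product = 5.14286 × 1250 / 1000 = 6.42857 lb.
Bags = ⌈6.42857 / 25⌉ = 1.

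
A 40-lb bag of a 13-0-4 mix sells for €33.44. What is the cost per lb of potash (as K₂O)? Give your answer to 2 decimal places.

K₂O in bag = 40 × 4% = 1.6 lb.
Cost per lb K₂O = €33.44 / 1.6 = €20.9000.

€20.90 per lb K₂O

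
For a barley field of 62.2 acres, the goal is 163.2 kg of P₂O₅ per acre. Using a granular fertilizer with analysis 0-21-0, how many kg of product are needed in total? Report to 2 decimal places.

48338.29 kg

Product per acre = 163.2 / 21% = 777.143 kg.
Total product = 777.143 × 62.2 = 48338.286 kg.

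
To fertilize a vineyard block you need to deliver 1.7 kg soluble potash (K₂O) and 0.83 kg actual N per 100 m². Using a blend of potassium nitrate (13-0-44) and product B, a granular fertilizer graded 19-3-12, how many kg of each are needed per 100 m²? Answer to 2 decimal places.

With a, b = kg per 100 m² of potassium nitrate and product B:
K₂O: 0.44·a + 0.12·b = 1.7
N: 0.13·a + 0.19·b = 0.83
Eliminate a: (row1) − 0.44/0.13·(row2) → -0.523077·b = -1.10923, so b = 2.12059.
Back-substitute: a = (1.7 − 0.12·2.12059) / 0.44 = 3.28529.

3.29 kg potassium nitrate, 2.12 kg product B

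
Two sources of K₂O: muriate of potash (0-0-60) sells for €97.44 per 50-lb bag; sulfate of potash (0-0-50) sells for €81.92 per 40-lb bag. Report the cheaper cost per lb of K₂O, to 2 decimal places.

€3.25 per lb K₂O (muriate of potash)

muriate of potash: K₂O per bag = 50 × 60% = 30 lb; cost = 97.44 / 30 = €3.2480/lb K₂O.
sulfate of potash: K₂O per bag = 40 × 50% = 20 lb; cost = 81.92 / 20 = €4.0960/lb K₂O.
muriate of potash is cheaper.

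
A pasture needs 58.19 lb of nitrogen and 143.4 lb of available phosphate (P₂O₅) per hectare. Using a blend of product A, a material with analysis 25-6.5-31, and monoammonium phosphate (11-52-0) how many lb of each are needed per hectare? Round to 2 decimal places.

Let a = lb of product A, b = lb of monoammonium phosphate (per hectare).
N: 0.25·a + 0.11·b = 58.19
P₂O₅: 0.065·a + 0.52·b = 143.4
From row1: a = (58.19 − 0.11·b) / 0.25.
Into row2: 0.065·(58.19 − 0.11·b)/0.25 + 0.52·b = 143.4 → b = 261.031, a = 117.906.

117.91 lb product A, 261.03 lb monoammonium phosphate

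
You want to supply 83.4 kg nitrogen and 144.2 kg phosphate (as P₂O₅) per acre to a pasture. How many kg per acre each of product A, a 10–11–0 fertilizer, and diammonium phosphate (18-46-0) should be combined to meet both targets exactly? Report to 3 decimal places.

Let a = kg of product A, b = kg of diammonium phosphate (per acre).
N: 0.1·a + 0.18·b = 83.4
P₂O₅: 0.11·a + 0.46·b = 144.2
Eliminate a: (row1) − 0.1/0.11·(row2) → -0.238182·b = -47.6909, so b = 200.22901.
Back-substitute: a = (83.4 − 0.18·200.22901) / 0.1 = 473.5878.

473.588 kg product A, 200.229 kg diammonium phosphate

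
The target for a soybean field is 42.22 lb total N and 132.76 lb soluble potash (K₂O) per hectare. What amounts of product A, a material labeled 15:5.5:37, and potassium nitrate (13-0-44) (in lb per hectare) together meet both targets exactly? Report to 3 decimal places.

Let a = lb of product A, b = lb of potassium nitrate (per hectare).
N: 0.15·a + 0.13·b = 42.22
K₂O: 0.37·a + 0.44·b = 132.76
Eliminate b: (row1) − 0.13/0.44·(row2) → 0.0406818·a = 2.99545, so a = 73.6313.
Then b = (132.76 − 0.37·73.6313) / 0.44 = 239.8101.

73.631 lb product A, 239.810 lb potassium nitrate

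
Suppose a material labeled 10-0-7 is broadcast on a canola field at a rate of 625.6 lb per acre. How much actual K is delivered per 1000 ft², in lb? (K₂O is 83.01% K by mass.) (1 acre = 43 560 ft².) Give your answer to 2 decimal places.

K₂O per acre = 625.6 × 7% = 43.792 lb.
Elemental K = 43.792 × 0.8301 = 36.3517 lb per acre.
Convert to per 1000 ft²: 36.3517 × 0.0229568 = 0.834521 lb.

0.83 lb K per thousand sq ft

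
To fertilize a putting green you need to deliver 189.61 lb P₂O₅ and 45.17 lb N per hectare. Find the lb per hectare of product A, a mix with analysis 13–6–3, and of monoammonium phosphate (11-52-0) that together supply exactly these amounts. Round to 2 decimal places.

With a, b = lb per hectare of product A and monoammonium phosphate:
P₂O₅: 0.06·a + 0.52·b = 189.61
N: 0.13·a + 0.11·b = 45.17
Eliminate b: (row1) − 0.52/0.11·(row2) → -0.554545·a = -23.9209, so a = 43.1361.
Then b = (45.17 − 0.13·43.1361) / 0.11 = 359.657.

43.14 lb product A, 359.66 lb monoammonium phosphate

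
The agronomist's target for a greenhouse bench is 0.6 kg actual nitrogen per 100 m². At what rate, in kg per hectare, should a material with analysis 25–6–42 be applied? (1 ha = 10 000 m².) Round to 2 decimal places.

Product per 100 m² = 0.6 / 25% = 2.4 kg.
Convert to per hectare: 2.4 × 100 = 240 kg.

240.00 kg of product per hectare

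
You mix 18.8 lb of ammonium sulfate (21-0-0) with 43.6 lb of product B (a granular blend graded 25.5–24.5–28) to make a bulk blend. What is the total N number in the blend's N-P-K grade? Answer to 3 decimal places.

24.144% N

Total mass = 18.8 + 43.6 = 62.4 lb.
N mass = 21%×18.8 + 25.5%×43.6 = 15.066 lb.
% N = 15.066 / 62.4 = 24.1442%.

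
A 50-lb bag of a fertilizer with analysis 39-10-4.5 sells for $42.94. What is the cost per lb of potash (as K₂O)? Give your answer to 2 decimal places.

K₂O in bag = 50 × 4.5% = 2.25 lb.
Cost per lb K₂O = $42.94 / 2.25 = $19.0844.

$19.08 per lb K₂O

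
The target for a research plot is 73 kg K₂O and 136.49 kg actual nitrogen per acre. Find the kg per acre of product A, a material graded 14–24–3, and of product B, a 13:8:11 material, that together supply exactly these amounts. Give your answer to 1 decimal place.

480.3 kg product A, 532.6 kg product B

Per-acre balance (a = product A, b = product B):
K₂O: 0.03·a + 0.11·b = 73
N: 0.14·a + 0.13·b = 136.49
Solving simultaneously: a = 480.339, b = 532.635.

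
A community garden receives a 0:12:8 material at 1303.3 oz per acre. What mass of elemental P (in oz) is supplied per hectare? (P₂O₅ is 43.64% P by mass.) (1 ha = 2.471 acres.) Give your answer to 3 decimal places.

168.649 oz P per hectare

P₂O₅ per acre = 1303.3 × 12% = 156.396 oz.
Elemental P = 156.396 × 0.4364 = 68.2512 oz per acre.
Convert to per hectare: 68.2512 × 2.471 = 168.6488 oz.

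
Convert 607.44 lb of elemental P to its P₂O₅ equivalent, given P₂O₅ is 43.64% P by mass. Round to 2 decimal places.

1391.93 lb P₂O₅

P₂O₅ = 607.44 / 0.4364 = 1391.934 lb.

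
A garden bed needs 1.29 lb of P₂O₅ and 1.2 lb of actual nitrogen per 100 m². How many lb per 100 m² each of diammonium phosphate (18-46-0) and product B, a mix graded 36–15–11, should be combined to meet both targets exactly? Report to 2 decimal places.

2.05 lb diammonium phosphate, 2.31 lb product B

Let a = lb of diammonium phosphate, b = lb of product B (per 100 m²).
P₂O₅: 0.46·a + 0.15·b = 1.29
N: 0.18·a + 0.36·b = 1.2
From row1: a = (1.29 − 0.15·b) / 0.46.
Into row2: 0.18·(1.29 − 0.15·b)/0.46 + 0.36·b = 1.2 → b = 2.30736, a = 2.05195.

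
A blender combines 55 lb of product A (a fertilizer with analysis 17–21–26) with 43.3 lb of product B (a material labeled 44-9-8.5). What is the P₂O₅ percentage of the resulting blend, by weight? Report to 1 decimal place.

Total mass = 55 + 43.3 = 98.3 lb.
P₂O₅ mass = 21%×55 + 9%×43.3 = 15.447 lb.
% P₂O₅ = 15.447 / 98.3 = 15.7141%.

15.7% P₂O₅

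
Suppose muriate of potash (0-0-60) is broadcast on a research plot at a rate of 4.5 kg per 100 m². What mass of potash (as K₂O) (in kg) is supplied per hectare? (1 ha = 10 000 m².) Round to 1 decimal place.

K₂O per 100 m² = 4.5 × 60% = 2.7 kg.
Convert to per hectare: 2.7 × 100 = 270 kg.

270.0 kg K₂O per hectare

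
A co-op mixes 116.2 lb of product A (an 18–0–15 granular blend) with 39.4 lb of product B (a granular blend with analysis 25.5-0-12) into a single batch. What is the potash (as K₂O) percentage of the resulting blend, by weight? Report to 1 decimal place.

14.2% K₂O

Total mass = 116.2 + 39.4 = 155.6 lb.
K₂O mass = 15%×116.2 + 12%×39.4 = 22.158 lb.
% K₂O = 22.158 / 155.6 = 14.2404%.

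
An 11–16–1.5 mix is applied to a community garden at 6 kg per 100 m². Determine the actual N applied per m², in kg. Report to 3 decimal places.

0.007 kg N per sq m

nitrogen per 100 m² = 6 × 11% = 0.66 kg.
Convert to per m²: 0.66 × 0.01 = 0.0066 kg.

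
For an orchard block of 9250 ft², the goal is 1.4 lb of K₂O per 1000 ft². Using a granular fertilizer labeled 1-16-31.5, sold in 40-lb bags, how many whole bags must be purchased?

Product per 1000 ft² = 1.4 / 31.5% = 4.44444 lb.
Total product = 4.44444 × 9250 / 1000 = 41.1111 lb.
Bags = ⌈41.1111 / 40⌉ = 2.

2 bags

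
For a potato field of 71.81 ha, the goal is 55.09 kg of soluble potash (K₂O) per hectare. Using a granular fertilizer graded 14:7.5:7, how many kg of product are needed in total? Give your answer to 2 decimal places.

56514.47 kg

Product per hectare = 55.09 / 7% = 787 kg.
Total product = 787 × 71.81 = 56514.47 kg.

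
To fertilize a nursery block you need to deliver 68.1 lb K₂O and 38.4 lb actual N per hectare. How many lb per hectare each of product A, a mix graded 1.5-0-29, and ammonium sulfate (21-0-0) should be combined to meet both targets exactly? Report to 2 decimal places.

With a, b = lb per hectare of product A and ammonium sulfate:
K₂O: 0.29·a + 0·b = 68.1
N: 0.015·a + 0.21·b = 38.4
Eliminate a: (row1) − 0.29/0.015·(row2) → -4.06·b = -674.3, so b = 166.084.
Back-substitute: a = (68.1 − 0·166.084) / 0.29 = 234.828.

234.83 lb product A, 166.08 lb ammonium sulfate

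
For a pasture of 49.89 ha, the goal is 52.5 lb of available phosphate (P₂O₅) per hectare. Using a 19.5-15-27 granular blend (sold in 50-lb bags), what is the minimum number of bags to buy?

350 bags

Product per hectare = 52.5 / 15% = 350 lb.
Total product = 350 × 49.89 = 17461.5 lb.
Bags = ⌈17461.5 / 50⌉ = 350.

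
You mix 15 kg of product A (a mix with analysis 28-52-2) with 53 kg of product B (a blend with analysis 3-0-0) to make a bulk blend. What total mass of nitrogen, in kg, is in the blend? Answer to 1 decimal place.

5.8 kg N

N mass = 28%×15 + 3%×53 = 5.79 kg.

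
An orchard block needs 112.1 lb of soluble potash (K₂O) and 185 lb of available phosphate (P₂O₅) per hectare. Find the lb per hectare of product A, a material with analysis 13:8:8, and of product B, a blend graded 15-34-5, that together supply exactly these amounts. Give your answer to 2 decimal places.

1244.14 lb product A, 251.38 lb product B

Let a = lb of product A, b = lb of product B (per hectare).
K₂O: 0.08·a + 0.05·b = 112.1
P₂O₅: 0.08·a + 0.34·b = 185
From row1: a = (112.1 − 0.05·b) / 0.08.
Into row2: 0.08·(112.1 − 0.05·b)/0.08 + 0.34·b = 185 → b = 251.379, a = 1244.138.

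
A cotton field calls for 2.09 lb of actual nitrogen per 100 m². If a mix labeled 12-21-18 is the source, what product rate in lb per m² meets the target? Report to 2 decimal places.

0.17 lb of product per sq m

Product per 100 m² = 2.09 / 12% = 17.4167 lb.
Convert to per m²: 17.4167 × 0.01 = 0.174167 lb.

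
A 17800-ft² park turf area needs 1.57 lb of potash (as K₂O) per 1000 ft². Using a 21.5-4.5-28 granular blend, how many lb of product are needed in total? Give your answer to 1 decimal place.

99.8 lb

Product per 1000 ft² = 1.57 / 28% = 5.60714 lb.
Total product = 5.60714 × 17800 / 1000 = 99.8071 lb.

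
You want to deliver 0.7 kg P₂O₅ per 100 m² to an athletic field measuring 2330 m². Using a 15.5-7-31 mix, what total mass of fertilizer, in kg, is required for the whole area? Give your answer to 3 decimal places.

233.000 kg

Product per 100 m² = 0.7 / 7% = 10 kg.
Total product = 10 × 2330 / 100 = 233 kg.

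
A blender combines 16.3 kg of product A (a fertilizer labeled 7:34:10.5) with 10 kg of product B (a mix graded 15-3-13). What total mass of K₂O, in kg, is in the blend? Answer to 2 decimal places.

K₂O mass = 10.5%×16.3 + 13%×10 = 3.0115 kg.

3.01 kg K₂O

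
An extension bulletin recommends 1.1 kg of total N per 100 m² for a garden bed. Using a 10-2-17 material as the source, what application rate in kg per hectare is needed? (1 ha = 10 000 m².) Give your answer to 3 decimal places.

1100.000 kg of product per hectare

Product per 100 m² = 1.1 / 10% = 11 kg.
Convert to per hectare: 11 × 100 = 1100 kg.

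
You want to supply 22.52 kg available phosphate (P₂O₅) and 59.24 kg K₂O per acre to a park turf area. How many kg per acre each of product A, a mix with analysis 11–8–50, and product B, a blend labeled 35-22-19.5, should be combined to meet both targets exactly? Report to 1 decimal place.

91.5 kg product A, 69.1 kg product B

Per-acre balance (a = product A, b = product B):
P₂O₅: 0.08·a + 0.22·b = 22.52
K₂O: 0.5·a + 0.195·b = 59.24
Eliminate b: (row1) − 0.22/0.195·(row2) → -0.484103·a = -44.3149, so a = 91.5403.
Then b = (59.24 − 0.5·91.5403) / 0.195 = 69.0763.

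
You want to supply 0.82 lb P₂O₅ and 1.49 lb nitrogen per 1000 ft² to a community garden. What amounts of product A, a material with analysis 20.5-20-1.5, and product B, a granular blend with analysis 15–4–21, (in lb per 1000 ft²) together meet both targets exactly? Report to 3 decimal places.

2.908 lb product A, 5.959 lb product B

Per-1000 ft² balance (a = product A, b = product B):
P₂O₅: 0.2·a + 0.04·b = 0.82
N: 0.205·a + 0.15·b = 1.49
Eliminate b: (row1) − 0.04/0.15·(row2) → 0.145333·a = 0.422667, so a = 2.90826.
Then b = (1.49 − 0.205·2.90826) / 0.15 = 5.95872.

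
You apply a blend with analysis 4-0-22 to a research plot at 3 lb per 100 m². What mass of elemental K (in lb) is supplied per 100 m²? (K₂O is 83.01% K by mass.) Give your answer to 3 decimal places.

K₂O per 100 m² = 3 × 22% = 0.66 lb.
Elemental K = 0.66 × 0.8301 = 0.547866 lb per 100 m².

0.548 lb K per hundred sq m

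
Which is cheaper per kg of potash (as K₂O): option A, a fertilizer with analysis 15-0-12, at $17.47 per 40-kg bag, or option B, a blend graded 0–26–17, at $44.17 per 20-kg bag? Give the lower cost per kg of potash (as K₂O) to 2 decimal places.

$3.64 per kg K₂O (option A)

option A: K₂O per bag = 40 × 12% = 4.8 kg; cost = 17.47 / 4.8 = $3.6396/kg K₂O.
option B: K₂O per bag = 20 × 17% = 3.4 kg; cost = 44.17 / 3.4 = $12.9912/kg K₂O.
option A is cheaper.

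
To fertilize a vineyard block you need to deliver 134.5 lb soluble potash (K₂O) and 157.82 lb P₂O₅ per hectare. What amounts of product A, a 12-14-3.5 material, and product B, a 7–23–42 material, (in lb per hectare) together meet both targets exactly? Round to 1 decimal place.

696.5 lb product A, 262.2 lb product B

With a, b = lb per hectare of product A and product B:
K₂O: 0.035·a + 0.42·b = 134.5
P₂O₅: 0.14·a + 0.23·b = 157.82
Eliminate a: (row1) − 0.035/0.14·(row2) → 0.3625·b = 95.045, so b = 262.193.
Back-substitute: a = (134.5 − 0.42·262.193) / 0.035 = 696.54.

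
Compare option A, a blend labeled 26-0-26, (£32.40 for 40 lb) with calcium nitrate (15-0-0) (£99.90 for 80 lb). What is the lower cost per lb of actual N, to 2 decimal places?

option A: N per bag = 40 × 26% = 10.4 lb; cost = 32.40 / 10.4 = £3.1154/lb N.
calcium nitrate: N per bag = 80 × 15% = 12 lb; cost = 99.90 / 12 = £8.3250/lb N.
option A is cheaper.

£3.12 per lb N (option A)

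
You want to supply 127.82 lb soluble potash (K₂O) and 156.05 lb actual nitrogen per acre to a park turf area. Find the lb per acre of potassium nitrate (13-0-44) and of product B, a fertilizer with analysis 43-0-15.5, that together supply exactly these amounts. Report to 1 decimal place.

182.0 lb potassium nitrate, 307.9 lb product B

Let a = lb of potassium nitrate, b = lb of product B (per acre).
K₂O: 0.44·a + 0.155·b = 127.82
N: 0.13·a + 0.43·b = 156.05
Solving simultaneously: a = 182.046, b = 307.87.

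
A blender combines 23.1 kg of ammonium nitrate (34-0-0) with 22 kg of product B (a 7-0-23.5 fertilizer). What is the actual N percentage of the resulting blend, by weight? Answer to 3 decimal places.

20.829% N

Total mass = 23.1 + 22 = 45.1 kg.
N mass = 34%×23.1 + 7%×22 = 9.394 kg.
% N = 9.394 / 45.1 = 20.8293%.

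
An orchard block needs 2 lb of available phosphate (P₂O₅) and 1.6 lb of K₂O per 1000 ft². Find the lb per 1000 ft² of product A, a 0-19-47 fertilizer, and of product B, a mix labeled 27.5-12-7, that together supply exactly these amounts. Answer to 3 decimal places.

1.206 lb product A, 14.756 lb product B

With a, b = lb per 1000 ft² of product A and product B:
P₂O₅: 0.19·a + 0.12·b = 2
K₂O: 0.47·a + 0.07·b = 1.6
Eliminate a: (row1) − 0.19/0.47·(row2) → 0.0917021·b = 1.35319, so b = 14.7564.
Back-substitute: a = (2 − 0.12·14.7564) / 0.19 = 1.206497.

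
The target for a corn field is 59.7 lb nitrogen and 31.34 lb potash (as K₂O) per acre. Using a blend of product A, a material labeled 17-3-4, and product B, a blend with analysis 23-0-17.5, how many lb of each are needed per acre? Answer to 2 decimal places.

With a, b = lb per acre of product A and product B:
N: 0.17·a + 0.23·b = 59.7
K₂O: 0.04·a + 0.175·b = 31.34
Solving simultaneously: a = 157.6302, b = 143.056.

157.63 lb product A, 143.06 lb product B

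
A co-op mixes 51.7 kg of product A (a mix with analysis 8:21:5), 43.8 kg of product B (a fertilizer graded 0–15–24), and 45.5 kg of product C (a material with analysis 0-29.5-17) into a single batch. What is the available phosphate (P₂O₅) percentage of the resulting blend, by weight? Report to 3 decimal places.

Total mass = 51.7 + 43.8 + 45.5 = 141 kg.
P₂O₅ mass = 21%×51.7 + 15%×43.8 + 29.5%×45.5 = 30.8495 kg.
% P₂O₅ = 30.8495 / 141 = 21.8791%.

21.879% P₂O₅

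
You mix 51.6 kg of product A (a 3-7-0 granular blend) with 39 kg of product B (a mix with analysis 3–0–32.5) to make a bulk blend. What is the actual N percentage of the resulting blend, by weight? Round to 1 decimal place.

Total mass = 51.6 + 39 = 90.6 kg.
N mass = 3%×51.6 + 3%×39 = 2.718 kg.
% N = 2.718 / 90.6 = 3%.

3.0% N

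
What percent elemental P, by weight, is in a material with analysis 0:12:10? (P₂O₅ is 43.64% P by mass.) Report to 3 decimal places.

5.237% P

%P = 12 × 0.4364 = 5.2368%.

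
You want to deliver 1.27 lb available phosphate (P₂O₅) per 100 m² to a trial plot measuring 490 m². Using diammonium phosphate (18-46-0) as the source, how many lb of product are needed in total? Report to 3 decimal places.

13.528 lb

Product per 100 m² = 1.27 / 46% = 2.76087 lb.
Total product = 2.76087 × 490 / 100 = 13.5283 lb.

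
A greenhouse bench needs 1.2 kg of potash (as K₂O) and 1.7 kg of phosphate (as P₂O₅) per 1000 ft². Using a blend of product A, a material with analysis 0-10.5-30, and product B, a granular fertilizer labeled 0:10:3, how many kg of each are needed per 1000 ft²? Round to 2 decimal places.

2.57 kg product A, 14.30 kg product B

With a, b = kg per 1000 ft² of product A and product B:
K₂O: 0.3·a + 0.03·b = 1.2
P₂O₅: 0.105·a + 0.1·b = 1.7
From row1: a = (1.2 − 0.03·b) / 0.3.
Into row2: 0.105·(1.2 − 0.03·b)/0.3 + 0.1·b = 1.7 → b = 14.3017, a = 2.56983.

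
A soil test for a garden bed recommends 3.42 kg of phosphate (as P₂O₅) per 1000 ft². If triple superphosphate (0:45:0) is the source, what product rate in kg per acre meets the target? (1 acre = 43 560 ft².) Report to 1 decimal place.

Product per 1000 ft² = 3.42 / 45% = 7.6 kg.
Convert to per acre: 7.6 × 43.56 = 331.056 kg.

331.1 kg of product per acre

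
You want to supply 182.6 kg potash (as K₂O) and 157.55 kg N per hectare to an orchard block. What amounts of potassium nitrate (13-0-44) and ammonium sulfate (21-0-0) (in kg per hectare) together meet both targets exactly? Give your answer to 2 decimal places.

With a, b = kg per hectare of potassium nitrate and ammonium sulfate:
K₂O: 0.44·a + 0·b = 182.6
N: 0.13·a + 0.21·b = 157.55
Solving simultaneously: a = 415, b = 493.333.

415.00 kg potassium nitrate, 493.33 kg ammonium sulfate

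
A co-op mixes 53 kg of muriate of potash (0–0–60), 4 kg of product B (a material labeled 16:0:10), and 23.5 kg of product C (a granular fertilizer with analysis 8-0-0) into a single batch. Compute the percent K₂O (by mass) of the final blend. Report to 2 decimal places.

Total mass = 53 + 4 + 23.5 = 80.5 kg.
K₂O mass = 60%×53 + 10%×4 + 0%×23.5 = 32.2 kg.
% K₂O = 32.2 / 80.5 = 40%.

40.00% K₂O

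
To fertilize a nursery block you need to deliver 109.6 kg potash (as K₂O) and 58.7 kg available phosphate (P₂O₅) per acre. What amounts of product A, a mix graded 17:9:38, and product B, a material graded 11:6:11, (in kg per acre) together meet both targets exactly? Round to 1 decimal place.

9.2 kg product A, 964.5 kg product B

Per-acre balance (a = product A, b = product B):
K₂O: 0.38·a + 0.11·b = 109.6
P₂O₅: 0.09·a + 0.06·b = 58.7
From row1: a = (109.6 − 0.11·b) / 0.38.
Into row2: 0.09·(109.6 − 0.11·b)/0.38 + 0.06·b = 58.7 → b = 964.496, a = 9.22481.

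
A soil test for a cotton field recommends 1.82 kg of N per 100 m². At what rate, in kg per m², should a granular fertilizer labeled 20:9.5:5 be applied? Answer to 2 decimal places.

Product per 100 m² = 1.82 / 20% = 9.1 kg.
Convert to per m²: 9.1 × 0.01 = 0.091 kg.

0.09 kg of product per sq m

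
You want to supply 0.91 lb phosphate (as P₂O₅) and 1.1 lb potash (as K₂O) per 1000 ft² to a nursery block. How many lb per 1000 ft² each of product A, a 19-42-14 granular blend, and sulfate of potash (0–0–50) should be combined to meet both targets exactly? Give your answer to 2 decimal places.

2.17 lb product A, 1.59 lb sulfate of potash

Let a = lb of product A, b = lb of sulfate of potash (per 1000 ft²).
P₂O₅: 0.42·a + 0·b = 0.91
K₂O: 0.14·a + 0.5·b = 1.1
Solving simultaneously: a = 2.16667, b = 1.59333.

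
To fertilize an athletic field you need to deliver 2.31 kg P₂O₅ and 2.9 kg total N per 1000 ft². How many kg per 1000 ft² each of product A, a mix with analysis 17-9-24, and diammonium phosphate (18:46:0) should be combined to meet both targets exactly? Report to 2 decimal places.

14.81 kg product A, 2.12 kg diammonium phosphate

Per-1000 ft² balance (a = product A, b = diammonium phosphate):
P₂O₅: 0.09·a + 0.46·b = 2.31
N: 0.17·a + 0.18·b = 2.9
Eliminate b: (row1) − 0.46/0.18·(row2) → -0.344444·a = -5.10111, so a = 14.8097.
Then b = (2.9 − 0.17·14.8097) / 0.18 = 2.12419.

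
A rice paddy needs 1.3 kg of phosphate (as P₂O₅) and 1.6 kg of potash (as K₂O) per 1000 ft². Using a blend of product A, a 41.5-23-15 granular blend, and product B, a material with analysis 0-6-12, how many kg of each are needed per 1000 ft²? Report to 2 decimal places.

3.23 kg product A, 9.30 kg product B

Let a = kg of product A, b = kg of product B (per 1000 ft²).
P₂O₅: 0.23·a + 0.06·b = 1.3
K₂O: 0.15·a + 0.12·b = 1.6
Solving simultaneously: a = 3.22581, b = 9.30108.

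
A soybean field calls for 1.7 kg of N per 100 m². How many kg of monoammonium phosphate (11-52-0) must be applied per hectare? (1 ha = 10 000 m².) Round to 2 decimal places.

1545.45 kg of product per hectare

Product per 100 m² = 1.7 / 11% = 15.4545 kg.
Convert to per hectare: 15.4545 × 100 = 1545.4545 kg.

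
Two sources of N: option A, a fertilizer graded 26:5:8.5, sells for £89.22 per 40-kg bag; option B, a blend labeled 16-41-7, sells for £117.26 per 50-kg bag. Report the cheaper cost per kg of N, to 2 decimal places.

option A: N per bag = 40 × 26% = 10.4 kg; cost = 89.22 / 10.4 = £8.5788/kg N.
option B: N per bag = 50 × 16% = 8 kg; cost = 117.26 / 8 = £14.6575/kg N.
option A is cheaper.

£8.58 per kg N (option A)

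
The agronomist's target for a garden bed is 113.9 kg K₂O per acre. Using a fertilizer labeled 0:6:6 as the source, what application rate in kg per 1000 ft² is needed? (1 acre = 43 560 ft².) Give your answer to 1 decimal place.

43.6 kg of product per thousand sq ft

Product per acre = 113.9 / 6% = 1898.33 kg.
Convert to per 1000 ft²: 1898.33 × 0.0229568 = 43.5797 kg.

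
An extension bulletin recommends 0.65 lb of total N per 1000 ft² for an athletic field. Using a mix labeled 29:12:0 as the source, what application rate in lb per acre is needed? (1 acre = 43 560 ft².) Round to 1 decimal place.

Product per 1000 ft² = 0.65 / 29% = 2.24138 lb.
Convert to per acre: 2.24138 × 43.56 = 97.6345 lb.

97.6 lb of product per acre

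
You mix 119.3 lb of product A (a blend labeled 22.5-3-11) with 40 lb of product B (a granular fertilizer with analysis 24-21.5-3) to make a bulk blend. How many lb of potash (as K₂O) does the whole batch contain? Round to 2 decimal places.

K₂O mass = 11%×119.3 + 3%×40 = 14.323 lb.

14.32 lb K₂O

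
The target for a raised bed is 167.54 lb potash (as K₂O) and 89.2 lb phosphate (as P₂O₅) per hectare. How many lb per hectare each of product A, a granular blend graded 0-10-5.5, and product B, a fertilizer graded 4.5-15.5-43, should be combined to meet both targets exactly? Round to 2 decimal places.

359.31 lb product A, 343.67 lb product B

With a, b = lb per hectare of product A and product B:
K₂O: 0.055·a + 0.43·b = 167.54
P₂O₅: 0.1·a + 0.155·b = 89.2
Eliminate b: (row1) − 0.43/0.155·(row2) → -0.222419·a = -79.9181, so a = 359.313.
Then b = (89.2 − 0.1·359.313) / 0.155 = 343.669.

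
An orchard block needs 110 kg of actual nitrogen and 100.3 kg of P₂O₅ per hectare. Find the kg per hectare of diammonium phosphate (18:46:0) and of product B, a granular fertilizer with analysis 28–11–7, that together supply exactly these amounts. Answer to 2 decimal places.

With a, b = kg per hectare of diammonium phosphate and product B:
N: 0.18·a + 0.28·b = 110
P₂O₅: 0.46·a + 0.11·b = 100.3
Eliminate a: (row1) − 0.18/0.46·(row2) → 0.236957·b = 70.7522, so b = 298.587.
Back-substitute: a = (110 − 0.28·298.587) / 0.18 = 146.642.

146.64 kg diammonium phosphate, 298.59 kg product B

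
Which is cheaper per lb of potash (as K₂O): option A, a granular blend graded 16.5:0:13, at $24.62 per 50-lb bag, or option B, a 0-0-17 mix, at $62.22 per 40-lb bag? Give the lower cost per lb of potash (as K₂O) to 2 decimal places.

option A: K₂O per bag = 50 × 13% = 6.5 lb; cost = 24.62 / 6.5 = $3.7877/lb K₂O.
option B: K₂O per bag = 40 × 17% = 6.8 lb; cost = 62.22 / 6.8 = $9.1500/lb K₂O.
option A is cheaper.

$3.79 per lb K₂O (option A)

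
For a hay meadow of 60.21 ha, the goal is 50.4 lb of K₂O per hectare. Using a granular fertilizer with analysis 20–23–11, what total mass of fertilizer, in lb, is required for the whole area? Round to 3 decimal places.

Product per hectare = 50.4 / 11% = 458.182 lb.
Total product = 458.182 × 60.21 = 27587.1273 lb.

27587.127 lb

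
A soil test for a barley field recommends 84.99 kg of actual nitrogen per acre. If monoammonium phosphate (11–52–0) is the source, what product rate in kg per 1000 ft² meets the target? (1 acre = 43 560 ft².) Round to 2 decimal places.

Product per acre = 84.99 / 11% = 772.636 kg.
Convert to per 1000 ft²: 772.636 × 0.0229568 = 17.7373 kg.

17.74 kg of product per thousand sq ft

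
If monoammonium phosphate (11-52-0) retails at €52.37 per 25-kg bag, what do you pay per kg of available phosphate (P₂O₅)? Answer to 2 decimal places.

€4.03 per kg P₂O₅

P₂O₅ in bag = 25 × 52% = 13 kg.
Cost per kg P₂O₅ = €52.37 / 13 = €4.0285.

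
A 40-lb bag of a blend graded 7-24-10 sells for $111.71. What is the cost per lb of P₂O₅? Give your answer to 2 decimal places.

P₂O₅ in bag = 40 × 24% = 9.6 lb.
Cost per lb P₂O₅ = $111.71 / 9.6 = $11.6365.

$11.64 per lb P₂O₅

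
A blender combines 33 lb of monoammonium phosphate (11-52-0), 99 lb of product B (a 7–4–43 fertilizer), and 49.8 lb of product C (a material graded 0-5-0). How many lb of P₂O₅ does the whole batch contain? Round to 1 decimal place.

23.6 lb P₂O₅

P₂O₅ mass = 52%×33 + 4%×99 + 5%×49.8 = 23.61 lb.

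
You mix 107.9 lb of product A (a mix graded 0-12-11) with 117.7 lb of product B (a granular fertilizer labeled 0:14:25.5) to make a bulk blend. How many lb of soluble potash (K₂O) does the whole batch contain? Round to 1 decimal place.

41.9 lb K₂O

K₂O mass = 11%×107.9 + 25.5%×117.7 = 41.8825 lb.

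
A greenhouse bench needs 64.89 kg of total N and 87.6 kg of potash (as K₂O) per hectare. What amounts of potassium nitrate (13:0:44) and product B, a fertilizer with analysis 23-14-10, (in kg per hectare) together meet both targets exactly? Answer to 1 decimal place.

Per-hectare balance (a = potassium nitrate, b = product B):
N: 0.13·a + 0.23·b = 64.89
K₂O: 0.44·a + 0.1·b = 87.6
From row1: a = (64.89 − 0.23·b) / 0.13.
Into row2: 0.44·(64.89 − 0.23·b)/0.13 + 0.1·b = 87.6 → b = 194.599, a = 154.864.

154.9 kg potassium nitrate, 194.6 kg product B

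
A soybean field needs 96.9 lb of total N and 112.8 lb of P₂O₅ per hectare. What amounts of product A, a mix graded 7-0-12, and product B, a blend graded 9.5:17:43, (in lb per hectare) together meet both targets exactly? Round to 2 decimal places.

Let a = lb of product A, b = lb of product B (per hectare).
N: 0.07·a + 0.095·b = 96.9
P₂O₅: 0·a + 0.17·b = 112.8
Solving simultaneously: a = 483.782, b = 663.529.

483.78 lb product A, 663.53 lb product B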